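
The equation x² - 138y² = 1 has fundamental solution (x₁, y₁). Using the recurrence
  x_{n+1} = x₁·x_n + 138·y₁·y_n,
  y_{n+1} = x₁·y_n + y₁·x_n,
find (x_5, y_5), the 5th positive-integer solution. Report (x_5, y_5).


Step 1: Find the fundamental solution (x₁, y₁) of x² - 138y² = 1.
  Expand √138 as a continued fraction. a₀ = ⌊√138⌋ = 11; iterate m_{k+1} = d_k·a_k − m_k, d_{k+1} = (138 − m_{k+1}²)/d_k, a_{k+1} = ⌊(a₀ + m_{k+1})/d_{k+1}⌋ (starting m₀ = 0, d₀ = 1), with convergents p_k = a_k·p_{k-1} + p_{k-2}, q_k = a_k·q_{k-1} + q_{k-2} (p₋₁ = 1, q₋₁ = 0):
  k = 0: a₀ = 11; p₀/q₀ = 11/1; p₀² − 138·q₀² = 121 − 138 = -17.
  k = 1: m = 11, d = 17, a = ⌊(11 + 11)/17⌋ = 1; p/q = (1·11 + 1)/(1·1 + 0) = 12/1; p² − 138·q² = 144 − 138 = 6.
  k = 2: m = 6, d = 6, a = ⌊(11 + 6)/6⌋ = 2; p/q = (2·12 + 11)/(2·1 + 1) = 35/3; p² − 138·q² = 1225 − 1242 = -17.
  k = 3: m = 6, d = 17, a = ⌊(11 + 6)/17⌋ = 1; p/q = (1·35 + 12)/(1·3 + 1) = 47/4; p² − 138·q² = 2209 − 2208 = 1.
  The first convergent with p² − 138·q² = 1 gives the fundamental solution (x₁, y₁) = (47, 4).
Step 2: Apply the recurrence (x_{n+1}, y_{n+1}) = (x₁x_n + 138y₁y_n, x₁y_n + y₁x_n) repeatedly.
  From (x_1, y_1) = (47, 4): x_2 = 47·47 + 138·4·4 = 4417; y_2 = 47·4 + 4·47 = 376.
  From (x_2, y_2) = (4417, 376): x_3 = 47·4417 + 138·4·376 = 415151; y_3 = 47·376 + 4·4417 = 35340.
  From (x_3, y_3) = (415151, 35340): x_4 = 47·415151 + 138·4·35340 = 39019777; y_4 = 47·35340 + 4·415151 = 3321584.
  From (x_4, y_4) = (39019777, 3321584): x_5 = 47·39019777 + 138·4·3321584 = 3667443887; y_5 = 47·3321584 + 4·39019777 = 312193556.
Step 3: Verify x_5² - 138·y_5² = 13450144664293668769 - 13450144664293668768 = 1 (should be 1). ✓

(x_1, y_1) = (47, 4); (x_5, y_5) = (3667443887, 312193556).


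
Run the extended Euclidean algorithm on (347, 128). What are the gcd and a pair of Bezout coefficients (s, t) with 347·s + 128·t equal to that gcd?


Euclidean algorithm on (347, 128) — divide until remainder is 0:
  347 = 2 · 128 + 91
  128 = 1 · 91 + 37
  91 = 2 · 37 + 17
  37 = 2 · 17 + 3
  17 = 5 · 3 + 2
  3 = 1 · 2 + 1
  2 = 2 · 1 + 0
gcd(347, 128) = 1.
Track Bezout coefficients alongside the remainders: start with r₀ = 347 = a·1 + b·0 (s = 1, t = 0) and r₁ = 128 = a·0 + b·1 (s = 0, t = 1); each new remainder r_{k+1} = r_{k-1} − q_k·r_k inherits s_{k+1} = s_{k-1} − q_k·s_k, t_{k+1} = t_{k-1} − q_k·t_k, so r_k = a·s_k + b·t_k at every step:
  q = 2: r = 91, s = 1 − 2·0 = 1, t = 0 − 2·1 = -2  (check: 347·1 + 128·(-2) = 91)
  q = 1: r = 37, s = 0 − 1·1 = -1, t = 1 − 1·(-2) = 3  (check: 347·(-1) + 128·3 = 37)
  q = 2: r = 17, s = 1 − 2·(-1) = 3, t = -2 − 2·3 = -8  (check: 347·3 + 128·(-8) = 17)
  q = 2: r = 3, s = -1 − 2·3 = -7, t = 3 − 2·(-8) = 19  (check: 347·(-7) + 128·19 = 3)
  q = 5: r = 2, s = 3 − 5·(-7) = 38, t = -8 − 5·19 = -103  (check: 347·38 + 128·(-103) = 2)
  q = 1: r = 1, s = -7 − 1·38 = -45, t = 19 − 1·(-103) = 122  (check: 347·(-45) + 128·122 = 1)
The row with r = 1 (the gcd) gives the Bezout coefficients s = -45, t = 122.
Result: 347 · (-45) + 128 · (122) = 1.

gcd(347, 128) = 1; s = -45, t = 122 (check: 347·(-45) + 128·122 = 1).


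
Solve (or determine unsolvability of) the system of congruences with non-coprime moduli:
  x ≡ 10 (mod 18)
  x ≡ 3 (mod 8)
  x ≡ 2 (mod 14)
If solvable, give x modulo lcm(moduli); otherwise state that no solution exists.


Moduli 18, 8, 14 are not pairwise coprime, so CRT works modulo lcm(m_i) when all pairwise compatibility conditions hold.
Pairwise compatibility: gcd(m_i, m_j) must divide a_i - a_j for every pair.
Merge one congruence at a time:
  Start: x ≡ 10 (mod 18).
  Combine with x ≡ 3 (mod 8): gcd(18, 8) = 2, and 3 - 10 = -7 is NOT divisible by 2.
    ⇒ system is inconsistent (no integer solution).

No solution (the system is inconsistent).


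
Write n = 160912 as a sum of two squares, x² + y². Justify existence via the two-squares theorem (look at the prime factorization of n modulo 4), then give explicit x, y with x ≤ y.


Step 1: Factor n = 160912 = 2^4 · 89 · 113.
Step 2: Check the mod-4 condition on each prime factor: 2 = 2 (special); 89 ≡ 1 (mod 4), exponent 1; 113 ≡ 1 (mod 4), exponent 1.
All primes ≡ 3 (mod 4) appear to even exponent (or don't appear), so by the two-squares theorem n IS expressible as a sum of two squares.
Step 3: Build a representation. Group n = k² · m with k = 4 and m = 89 · 113 = 10057 (a product of primes ≡ 1 (mod 4)); a representation of m scales to one of n via (k·x)² + (k·y)² = k²(x² + y²). Each prime p ≡ 1 (mod 4) is itself a sum of two squares; find a² by testing p − a² for a perfect square:
  89: 89 − 1² = 88, 89 − 2² = 85, 89 − 3² = 80, 89 − 4² = 73, 89 − 5² = 64 = 8² ⇒ 89 = 5² + 8².
  113: 113 − 1² = 112, 113 − 2² = 109, 113 − 3² = 104, 113 − 4² = 97, 113 − 5² = 88, 113 − 6² = 77, 113 − 7² = 64 = 8² ⇒ 113 = 7² + 8².
  Combine using the Brahmagupta–Fibonacci identity (a² + b²)(c² + d²) = (ac − bd)² + (ad + bc)² = (ac + bd)² + (ad − bc)²:
  89 · 113 = 10057: from (5² + 8²)(7² + 8²), take (5·7 − 8·8, 5·8 + 8·7) = (35 − 64, 40 + 56) = (-29, 96); dropping signs (only squares matter) gives (29, 96); check 29² + 96² = 841 + 9216 = 10057 ✓.
  Scale by k = 4: (4·29, 4·96) = (116, 384).
Step 4: Order so x ≤ y and verify: 116² + 384² = 13456 + 147456 = 160912 = n. ✓

n = 160912 = 116² + 384² (one valid representation with x ≤ y).


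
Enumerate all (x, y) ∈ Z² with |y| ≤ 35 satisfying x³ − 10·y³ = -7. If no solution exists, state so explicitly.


The equation is x³ - 10y³ = -7. For fixed y, x³ = 10·y³ − 7, so a solution requires the RHS to be a perfect cube.
Strategy: iterate y from -35 to 35, compute RHS = 10·y³ − 7, and check whether it is a (positive or negative) perfect cube.
Check small values of y:
  y = 0: RHS = -7 is not a perfect cube.
  y = 1: RHS = 3 is not a perfect cube.
  y = -1: RHS = -17 is not a perfect cube.
  y = 2: RHS = 73 is not a perfect cube.
  y = -2: RHS = -87 is not a perfect cube.
  y = 3: RHS = 263 is not a perfect cube.
  y = -3: RHS = -277 is not a perfect cube.
Continuing the search up to |y| = 35 finds no solutions either.
No (x, y) in the scanned range satisfies the equation.

No integer solutions with |y| ≤ 35.


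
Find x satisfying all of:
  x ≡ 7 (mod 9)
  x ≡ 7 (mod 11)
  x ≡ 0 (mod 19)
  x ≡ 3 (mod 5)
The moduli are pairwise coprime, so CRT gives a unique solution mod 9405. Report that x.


Product of moduli M = 9 · 11 · 19 · 5 = 9405.
Merge one congruence at a time:
  Start: x ≡ 7 (mod 9).
  Combine with x ≡ 7 (mod 11); new modulus lcm = 99.
    Write x = 7 + 9·t and substitute into x ≡ 7 (mod 11): 9·t ≡ 7 − 7 = 0 (mod 11).
    The inverse of 9 mod 11 is 5 (since 9·5 = 45 = 4·11 + 1), so t ≡ 5·0 = 0 ≡ 0 (mod 11).
    Then x = 7 + 9·0 = 7, valid modulo lcm(9, 11) = 99: x ≡ 7 (mod 99).
  Combine with x ≡ 0 (mod 19); new modulus lcm = 1881.
    Write x = 7 + 99·t and substitute into x ≡ 0 (mod 19): 99·t ≡ 0 − 7 = -7 (mod 19).
    Reduce coefficients mod 19: 4·t ≡ 12 (mod 19).
    The inverse of 4 mod 19 is 5 (since 4·5 = 20 = 1·19 + 1), so t ≡ 5·12 = 60 ≡ 3 (mod 19).
    Then x = 7 + 99·3 = 304, valid modulo lcm(99, 19) = 1881: x ≡ 304 (mod 1881).
  Combine with x ≡ 3 (mod 5); new modulus lcm = 9405.
    Write x = 304 + 1881·t and substitute into x ≡ 3 (mod 5): 1881·t ≡ 3 − 304 = -301 (mod 5).
    Reduce coefficients mod 5: 1·t ≡ 4 (mod 5).
    So t ≡ 4 (mod 5).
    Then x = 304 + 1881·4 = 7828, valid modulo lcm(1881, 5) = 9405: x ≡ 7828 (mod 9405).
Verify against each original: 7828 mod 9 = 7, 7828 mod 11 = 7, 7828 mod 19 = 0, 7828 mod 5 = 3.

x ≡ 7828 (mod 9405).


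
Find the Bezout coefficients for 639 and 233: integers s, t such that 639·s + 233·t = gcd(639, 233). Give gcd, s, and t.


Euclidean algorithm on (639, 233) — divide until remainder is 0:
  639 = 2 · 233 + 173
  233 = 1 · 173 + 60
  173 = 2 · 60 + 53
  60 = 1 · 53 + 7
  53 = 7 · 7 + 4
  7 = 1 · 4 + 3
  4 = 1 · 3 + 1
  3 = 3 · 1 + 0
gcd(639, 233) = 1.
Track Bezout coefficients alongside the remainders: start with r₀ = 639 = a·1 + b·0 (s = 1, t = 0) and r₁ = 233 = a·0 + b·1 (s = 0, t = 1); each new remainder r_{k+1} = r_{k-1} − q_k·r_k inherits s_{k+1} = s_{k-1} − q_k·s_k, t_{k+1} = t_{k-1} − q_k·t_k, so r_k = a·s_k + b·t_k at every step:
  q = 2: r = 173, s = 1 − 2·0 = 1, t = 0 − 2·1 = -2  (check: 639·1 + 233·(-2) = 173)
  q = 1: r = 60, s = 0 − 1·1 = -1, t = 1 − 1·(-2) = 3  (check: 639·(-1) + 233·3 = 60)
  q = 2: r = 53, s = 1 − 2·(-1) = 3, t = -2 − 2·3 = -8  (check: 639·3 + 233·(-8) = 53)
  q = 1: r = 7, s = -1 − 1·3 = -4, t = 3 − 1·(-8) = 11  (check: 639·(-4) + 233·11 = 7)
  q = 7: r = 4, s = 3 − 7·(-4) = 31, t = -8 − 7·11 = -85  (check: 639·31 + 233·(-85) = 4)
  q = 1: r = 3, s = -4 − 1·31 = -35, t = 11 − 1·(-85) = 96  (check: 639·(-35) + 233·96 = 3)
  q = 1: r = 1, s = 31 − 1·(-35) = 66, t = -85 − 1·96 = -181  (check: 639·66 + 233·(-181) = 1)
The row with r = 1 (the gcd) gives the Bezout coefficients s = 66, t = -181.
Result: 639 · (66) + 233 · (-181) = 1.

gcd(639, 233) = 1; s = 66, t = -181 (check: 639·66 + 233·(-181) = 1).


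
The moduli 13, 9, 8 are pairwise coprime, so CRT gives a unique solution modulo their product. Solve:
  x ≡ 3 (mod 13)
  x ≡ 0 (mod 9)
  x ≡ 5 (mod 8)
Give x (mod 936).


Moduli 13, 9, 8 are pairwise coprime; by CRT there is a unique solution modulo M = 13 · 9 · 8 = 936.
Solve pairwise, accumulating the modulus:
  Start with x ≡ 3 (mod 13).
  Combine with x ≡ 0 (mod 9): since gcd(13, 9) = 1, we get a unique residue mod 117.
    Write x = 3 + 13·t and substitute into x ≡ 0 (mod 9): 13·t ≡ 0 − 3 = -3 (mod 9).
    Reduce coefficients mod 9: 4·t ≡ 6 (mod 9).
    The inverse of 4 mod 9 is 7 (since 4·7 = 28 = 3·9 + 1), so t ≡ 7·6 = 42 ≡ 6 (mod 9).
    Then x = 3 + 13·6 = 81, valid modulo lcm(13, 9) = 117: x ≡ 81 (mod 117).
  Combine with x ≡ 5 (mod 8): since gcd(117, 8) = 1, we get a unique residue mod 936.
    Write x = 81 + 117·t and substitute into x ≡ 5 (mod 8): 117·t ≡ 5 − 81 = -76 (mod 8).
    Reduce coefficients mod 8: 5·t ≡ 4 (mod 8).
    The inverse of 5 mod 8 is 5 (since 5·5 = 25 = 3·8 + 1), so t ≡ 5·4 = 20 ≡ 4 (mod 8).
    Then x = 81 + 117·4 = 549, valid modulo lcm(117, 8) = 936: x ≡ 549 (mod 936).
Verify: 549 mod 13 = 3 ✓, 549 mod 9 = 0 ✓, 549 mod 8 = 5 ✓.

x ≡ 549 (mod 936).


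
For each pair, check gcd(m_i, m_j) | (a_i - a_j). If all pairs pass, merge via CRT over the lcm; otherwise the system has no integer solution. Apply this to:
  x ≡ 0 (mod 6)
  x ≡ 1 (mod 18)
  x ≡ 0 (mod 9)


Moduli 6, 18, 9 are not pairwise coprime, so CRT works modulo lcm(m_i) when all pairwise compatibility conditions hold.
Pairwise compatibility: gcd(m_i, m_j) must divide a_i - a_j for every pair.
Merge one congruence at a time:
  Start: x ≡ 0 (mod 6).
  Combine with x ≡ 1 (mod 18): gcd(6, 18) = 6, and 1 - 0 = 1 is NOT divisible by 6.
    ⇒ system is inconsistent (no integer solution).

No solution (the system is inconsistent).


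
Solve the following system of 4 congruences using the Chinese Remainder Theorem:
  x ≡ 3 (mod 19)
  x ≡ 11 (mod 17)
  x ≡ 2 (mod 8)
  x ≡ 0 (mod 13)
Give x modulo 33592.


Product of moduli M = 19 · 17 · 8 · 13 = 33592.
Merge one congruence at a time:
  Start: x ≡ 3 (mod 19).
  Combine with x ≡ 11 (mod 17); new modulus lcm = 323.
    Write x = 3 + 19·t and substitute into x ≡ 11 (mod 17): 19·t ≡ 11 − 3 = 8 (mod 17).
    Reduce coefficients mod 17: 2·t ≡ 8 (mod 17).
    The inverse of 2 mod 17 is 9 (since 2·9 = 18 = 1·17 + 1), so t ≡ 9·8 = 72 ≡ 4 (mod 17).
    Then x = 3 + 19·4 = 79, valid modulo lcm(19, 17) = 323: x ≡ 79 (mod 323).
  Combine with x ≡ 2 (mod 8); new modulus lcm = 2584.
    Write x = 79 + 323·t and substitute into x ≡ 2 (mod 8): 323·t ≡ 2 − 79 = -77 (mod 8).
    Reduce coefficients mod 8: 3·t ≡ 3 (mod 8).
    The inverse of 3 mod 8 is 3 (since 3·3 = 9 = 1·8 + 1), so t ≡ 3·3 = 9 ≡ 1 (mod 8).
    Then x = 79 + 323·1 = 402, valid modulo lcm(323, 8) = 2584: x ≡ 402 (mod 2584).
  Combine with x ≡ 0 (mod 13); new modulus lcm = 33592.
    Write x = 402 + 2584·t and substitute into x ≡ 0 (mod 13): 2584·t ≡ 0 − 402 = -402 (mod 13).
    Reduce coefficients mod 13: 10·t ≡ 1 (mod 13).
    The inverse of 10 mod 13 is 4 (since 10·4 = 40 = 3·13 + 1), so t ≡ 4·1 = 4 ≡ 4 (mod 13).
    Then x = 402 + 2584·4 = 10738, valid modulo lcm(2584, 13) = 33592: x ≡ 10738 (mod 33592).
Verify against each original: 10738 mod 19 = 3, 10738 mod 17 = 11, 10738 mod 8 = 2, 10738 mod 13 = 0.

x ≡ 10738 (mod 33592).


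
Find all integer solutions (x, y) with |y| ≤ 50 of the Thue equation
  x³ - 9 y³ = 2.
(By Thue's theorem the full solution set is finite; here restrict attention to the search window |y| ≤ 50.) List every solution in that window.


The equation is x³ - 9y³ = 2. For fixed y, x³ = 9·y³ + 2, so a solution requires the RHS to be a perfect cube.
Strategy: iterate y from -50 to 50, compute RHS = 9·y³ + 2, and check whether it is a (positive or negative) perfect cube.
Check small values of y:
  y = 0: RHS = 2 is not a perfect cube.
  y = 1: RHS = 11 is not a perfect cube.
  y = -1: RHS = -7 is not a perfect cube.
  y = 2: RHS = 74 is not a perfect cube.
  y = -2: RHS = -70 is not a perfect cube.
  y = 3: RHS = 245 is not a perfect cube.
  y = -3: RHS = -241 is not a perfect cube.
Continuing the search up to |y| = 50 finds no solutions either.
No (x, y) in the scanned range satisfies the equation.

No integer solutions with |y| ≤ 50.


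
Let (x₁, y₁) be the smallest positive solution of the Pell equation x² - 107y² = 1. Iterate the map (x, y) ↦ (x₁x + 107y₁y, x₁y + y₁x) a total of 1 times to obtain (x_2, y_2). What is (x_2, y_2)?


Step 1: Find the fundamental solution (x₁, y₁) of x² - 107y² = 1.
  Expand √107 as a continued fraction. a₀ = ⌊√107⌋ = 10; iterate m_{k+1} = d_k·a_k − m_k, d_{k+1} = (107 − m_{k+1}²)/d_k, a_{k+1} = ⌊(a₀ + m_{k+1})/d_{k+1}⌋ (starting m₀ = 0, d₀ = 1), with convergents p_k = a_k·p_{k-1} + p_{k-2}, q_k = a_k·q_{k-1} + q_{k-2} (p₋₁ = 1, q₋₁ = 0):
  k = 0: a₀ = 10; p₀/q₀ = 10/1; p₀² − 107·q₀² = 100 − 107 = -7.
  k = 1: m = 10, d = 7, a = ⌊(10 + 10)/7⌋ = 2; p/q = (2·10 + 1)/(2·1 + 0) = 21/2; p² − 107·q² = 441 − 428 = 13.
  k = 2: m = 4, d = 13, a = ⌊(10 + 4)/13⌋ = 1; p/q = (1·21 + 10)/(1·2 + 1) = 31/3; p² − 107·q² = 961 − 963 = -2.
  k = 3: m = 9, d = 2, a = ⌊(10 + 9)/2⌋ = 9; p/q = (9·31 + 21)/(9·3 + 2) = 300/29; p² − 107·q² = 90000 − 89987 = 13.
  k = 4: m = 9, d = 13, a = ⌊(10 + 9)/13⌋ = 1; p/q = (1·300 + 31)/(1·29 + 3) = 331/32; p² − 107·q² = 109561 − 109568 = -7.
  k = 5: m = 4, d = 7, a = ⌊(10 + 4)/7⌋ = 2; p/q = (2·331 + 300)/(2·32 + 29) = 962/93; p² − 107·q² = 925444 − 925443 = 1.
  The first convergent with p² − 107·q² = 1 gives the fundamental solution (x₁, y₁) = (962, 93).
Step 2: Apply the recurrence (x_{n+1}, y_{n+1}) = (x₁x_n + 107y₁y_n, x₁y_n + y₁x_n) repeatedly.
  From (x_1, y_1) = (962, 93): x_2 = 962·962 + 107·93·93 = 1850887; y_2 = 962·93 + 93·962 = 178932.
Step 3: Verify x_2² - 107·y_2² = 3425782686769 - 3425782686768 = 1 (should be 1). ✓

(x_1, y_1) = (962, 93); (x_2, y_2) = (1850887, 178932).


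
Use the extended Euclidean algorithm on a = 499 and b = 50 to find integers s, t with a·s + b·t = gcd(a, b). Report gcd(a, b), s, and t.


Euclidean algorithm on (499, 50) — divide until remainder is 0:
  499 = 9 · 50 + 49
  50 = 1 · 49 + 1
  49 = 49 · 1 + 0
gcd(499, 50) = 1.
Track Bezout coefficients alongside the remainders: start with r₀ = 499 = a·1 + b·0 (s = 1, t = 0) and r₁ = 50 = a·0 + b·1 (s = 0, t = 1); each new remainder r_{k+1} = r_{k-1} − q_k·r_k inherits s_{k+1} = s_{k-1} − q_k·s_k, t_{k+1} = t_{k-1} − q_k·t_k, so r_k = a·s_k + b·t_k at every step:
  q = 9: r = 49, s = 1 − 9·0 = 1, t = 0 − 9·1 = -9  (check: 499·1 + 50·(-9) = 49)
  q = 1: r = 1, s = 0 − 1·1 = -1, t = 1 − 1·(-9) = 10  (check: 499·(-1) + 50·10 = 1)
The row with r = 1 (the gcd) gives the Bezout coefficients s = -1, t = 10.
Result: 499 · (-1) + 50 · (10) = 1.

gcd(499, 50) = 1; s = -1, t = 10 (check: 499·(-1) + 50·10 = 1).


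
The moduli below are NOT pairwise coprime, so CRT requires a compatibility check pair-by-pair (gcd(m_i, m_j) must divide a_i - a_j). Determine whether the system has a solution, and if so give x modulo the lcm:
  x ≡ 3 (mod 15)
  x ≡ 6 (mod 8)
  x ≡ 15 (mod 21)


Moduli 15, 8, 21 are not pairwise coprime, so CRT works modulo lcm(m_i) when all pairwise compatibility conditions hold.
Pairwise compatibility: gcd(m_i, m_j) must divide a_i - a_j for every pair.
Merge one congruence at a time:
  Start: x ≡ 3 (mod 15).
  Combine with x ≡ 6 (mod 8): gcd(15, 8) = 1; 6 - 3 = 3, which IS divisible by 1, so compatible.
    Write x = 3 + 15·t and substitute into x ≡ 6 (mod 8): 15·t ≡ 6 − 3 = 3 (mod 8).
    Reduce coefficients mod 8: 7·t ≡ 3 (mod 8).
    The inverse of 7 mod 8 is 7 (since 7·7 = 49 = 6·8 + 1), so t ≡ 7·3 = 21 ≡ 5 (mod 8).
    Then x = 3 + 15·5 = 78, valid modulo lcm(15, 8) = 120: x ≡ 78 (mod 120).
  Combine with x ≡ 15 (mod 21): gcd(120, 21) = 3; 15 - 78 = -63, which IS divisible by 3, so compatible.
    Write x = 78 + 120·t and substitute into x ≡ 15 (mod 21): 120·t ≡ 15 − 78 = -63 (mod 21).
    Divide the congruence (and modulus) by g = 3: 40·t ≡ -21 (mod 7).
    Reduce coefficients mod 7: 5·t ≡ 0 (mod 7).
    The inverse of 5 mod 7 is 3 (since 5·3 = 15 = 2·7 + 1), so t ≡ 3·0 = 0 ≡ 0 (mod 7).
    Then x = 78 + 120·0 = 78, valid modulo lcm(120, 21) = 840: x ≡ 78 (mod 840).
Verify: 78 mod 15 = 3, 78 mod 8 = 6, 78 mod 21 = 15.

x ≡ 78 (mod 840).


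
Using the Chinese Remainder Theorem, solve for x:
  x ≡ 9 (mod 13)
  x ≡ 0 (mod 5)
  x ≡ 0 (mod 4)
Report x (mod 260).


Moduli 13, 5, 4 are pairwise coprime; by CRT there is a unique solution modulo M = 13 · 5 · 4 = 260.
Solve pairwise, accumulating the modulus:
  Start with x ≡ 9 (mod 13).
  Combine with x ≡ 0 (mod 5): since gcd(13, 5) = 1, we get a unique residue mod 65.
    Write x = 9 + 13·t and substitute into x ≡ 0 (mod 5): 13·t ≡ 0 − 9 = -9 (mod 5).
    Reduce coefficients mod 5: 3·t ≡ 1 (mod 5).
    The inverse of 3 mod 5 is 2 (since 3·2 = 6 = 1·5 + 1), so t ≡ 2·1 = 2 ≡ 2 (mod 5).
    Then x = 9 + 13·2 = 35, valid modulo lcm(13, 5) = 65: x ≡ 35 (mod 65).
  Combine with x ≡ 0 (mod 4): since gcd(65, 4) = 1, we get a unique residue mod 260.
    Write x = 35 + 65·t and substitute into x ≡ 0 (mod 4): 65·t ≡ 0 − 35 = -35 (mod 4).
    Reduce coefficients mod 4: 1·t ≡ 1 (mod 4).
    So t ≡ 1 (mod 4).
    Then x = 35 + 65·1 = 100, valid modulo lcm(65, 4) = 260: x ≡ 100 (mod 260).
Verify: 100 mod 13 = 9 ✓, 100 mod 5 = 0 ✓, 100 mod 4 = 0 ✓.

x ≡ 100 (mod 260).


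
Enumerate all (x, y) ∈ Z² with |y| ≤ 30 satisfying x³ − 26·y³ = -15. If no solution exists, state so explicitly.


The equation is x³ - 26y³ = -15. For fixed y, x³ = 26·y³ − 15, so a solution requires the RHS to be a perfect cube.
Strategy: iterate y from -30 to 30, compute RHS = 26·y³ − 15, and check whether it is a (positive or negative) perfect cube.
Check small values of y:
  y = 0: RHS = -15 is not a perfect cube.
  y = 1: RHS = 11 is not a perfect cube.
  y = -1: RHS = -41 is not a perfect cube.
  y = 2: RHS = 193 is not a perfect cube.
  y = -2: RHS = -223 is not a perfect cube.
  y = 3: RHS = 687 is not a perfect cube.
  y = -3: RHS = -717 is not a perfect cube.
Continuing the search up to |y| = 30 finds no solutions either.
No (x, y) in the scanned range satisfies the equation.

No integer solutions with |y| ≤ 30.


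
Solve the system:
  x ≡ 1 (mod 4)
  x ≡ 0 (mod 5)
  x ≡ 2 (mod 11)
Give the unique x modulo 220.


Moduli 4, 5, 11 are pairwise coprime; by CRT there is a unique solution modulo M = 4 · 5 · 11 = 220.
Solve pairwise, accumulating the modulus:
  Start with x ≡ 1 (mod 4).
  Combine with x ≡ 0 (mod 5): since gcd(4, 5) = 1, we get a unique residue mod 20.
    Write x = 1 + 4·t and substitute into x ≡ 0 (mod 5): 4·t ≡ 0 − 1 = -1 (mod 5).
    Reduce coefficients mod 5: 4·t ≡ 4 (mod 5).
    The inverse of 4 mod 5 is 4 (since 4·4 = 16 = 3·5 + 1), so t ≡ 4·4 = 16 ≡ 1 (mod 5).
    Then x = 1 + 4·1 = 5, valid modulo lcm(4, 5) = 20: x ≡ 5 (mod 20).
  Combine with x ≡ 2 (mod 11): since gcd(20, 11) = 1, we get a unique residue mod 220.
    Write x = 5 + 20·t and substitute into x ≡ 2 (mod 11): 20·t ≡ 2 − 5 = -3 (mod 11).
    Reduce coefficients mod 11: 9·t ≡ 8 (mod 11).
    The inverse of 9 mod 11 is 5 (since 9·5 = 45 = 4·11 + 1), so t ≡ 5·8 = 40 ≡ 7 (mod 11).
    Then x = 5 + 20·7 = 145, valid modulo lcm(20, 11) = 220: x ≡ 145 (mod 220).
Verify: 145 mod 4 = 1 ✓, 145 mod 5 = 0 ✓, 145 mod 11 = 2 ✓.

x ≡ 145 (mod 220).


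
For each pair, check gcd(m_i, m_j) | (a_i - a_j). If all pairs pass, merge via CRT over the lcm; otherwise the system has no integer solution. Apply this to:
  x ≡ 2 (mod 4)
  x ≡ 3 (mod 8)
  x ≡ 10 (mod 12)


Moduli 4, 8, 12 are not pairwise coprime, so CRT works modulo lcm(m_i) when all pairwise compatibility conditions hold.
Pairwise compatibility: gcd(m_i, m_j) must divide a_i - a_j for every pair.
Merge one congruence at a time:
  Start: x ≡ 2 (mod 4).
  Combine with x ≡ 3 (mod 8): gcd(4, 8) = 4, and 3 - 2 = 1 is NOT divisible by 4.
    ⇒ system is inconsistent (no integer solution).

No solution (the system is inconsistent).


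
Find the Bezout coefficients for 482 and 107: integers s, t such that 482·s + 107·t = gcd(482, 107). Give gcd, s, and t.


Euclidean algorithm on (482, 107) — divide until remainder is 0:
  482 = 4 · 107 + 54
  107 = 1 · 54 + 53
  54 = 1 · 53 + 1
  53 = 53 · 1 + 0
gcd(482, 107) = 1.
Track Bezout coefficients alongside the remainders: start with r₀ = 482 = a·1 + b·0 (s = 1, t = 0) and r₁ = 107 = a·0 + b·1 (s = 0, t = 1); each new remainder r_{k+1} = r_{k-1} − q_k·r_k inherits s_{k+1} = s_{k-1} − q_k·s_k, t_{k+1} = t_{k-1} − q_k·t_k, so r_k = a·s_k + b·t_k at every step:
  q = 4: r = 54, s = 1 − 4·0 = 1, t = 0 − 4·1 = -4  (check: 482·1 + 107·(-4) = 54)
  q = 1: r = 53, s = 0 − 1·1 = -1, t = 1 − 1·(-4) = 5  (check: 482·(-1) + 107·5 = 53)
  q = 1: r = 1, s = 1 − 1·(-1) = 2, t = -4 − 1·5 = -9  (check: 482·2 + 107·(-9) = 1)
The row with r = 1 (the gcd) gives the Bezout coefficients s = 2, t = -9.
Result: 482 · (2) + 107 · (-9) = 1.

gcd(482, 107) = 1; s = 2, t = -9 (check: 482·2 + 107·(-9) = 1).


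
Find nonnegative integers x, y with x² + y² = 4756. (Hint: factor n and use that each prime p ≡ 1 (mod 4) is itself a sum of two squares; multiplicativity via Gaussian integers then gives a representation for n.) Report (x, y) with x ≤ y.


Step 1: Factor n = 4756 = 2^2 · 29 · 41.
Step 2: Check the mod-4 condition on each prime factor: 2 = 2 (special); 29 ≡ 1 (mod 4), exponent 1; 41 ≡ 1 (mod 4), exponent 1.
All primes ≡ 3 (mod 4) appear to even exponent (or don't appear), so by the two-squares theorem n IS expressible as a sum of two squares.
Step 3: Build a representation. Group n = k² · m with k = 2 and m = 29 · 41 = 1189 (a product of primes ≡ 1 (mod 4)); a representation of m scales to one of n via (k·x)² + (k·y)² = k²(x² + y²). Each prime p ≡ 1 (mod 4) is itself a sum of two squares; find a² by testing p − a² for a perfect square:
  29: 29 − 1² = 28, 29 − 2² = 25 = 5² ⇒ 29 = 2² + 5².
  41: 41 − 1² = 40, 41 − 2² = 37, 41 − 3² = 32, 41 − 4² = 25 = 5² ⇒ 41 = 4² + 5².
  Combine using the Brahmagupta–Fibonacci identity (a² + b²)(c² + d²) = (ac − bd)² + (ad + bc)² = (ac + bd)² + (ad − bc)²:
  29 · 41 = 1189: from (2² + 5²)(4² + 5²), take (2·4 − 5·5, 2·5 + 5·4) = (8 − 25, 10 + 20) = (-17, 30); dropping signs (only squares matter) gives (17, 30); check 17² + 30² = 289 + 900 = 1189 ✓.
  Scale by k = 2: (2·17, 2·30) = (34, 60).
Step 4: Order so x ≤ y and verify: 34² + 60² = 1156 + 3600 = 4756 = n. ✓

n = 4756 = 34² + 60² (one valid representation with x ≤ y).


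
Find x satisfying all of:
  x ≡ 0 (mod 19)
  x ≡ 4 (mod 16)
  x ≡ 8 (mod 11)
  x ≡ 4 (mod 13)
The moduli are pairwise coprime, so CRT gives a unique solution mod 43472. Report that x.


Product of moduli M = 19 · 16 · 11 · 13 = 43472.
Merge one congruence at a time:
  Start: x ≡ 0 (mod 19).
  Combine with x ≡ 4 (mod 16); new modulus lcm = 304.
    Write x = 0 + 19·t and substitute into x ≡ 4 (mod 16): 19·t ≡ 4 − 0 = 4 (mod 16).
    Reduce coefficients mod 16: 3·t ≡ 4 (mod 16).
    The inverse of 3 mod 16 is 11 (since 3·11 = 33 = 2·16 + 1), so t ≡ 11·4 = 44 ≡ 12 (mod 16).
    Then x = 0 + 19·12 = 228, valid modulo lcm(19, 16) = 304: x ≡ 228 (mod 304).
  Combine with x ≡ 8 (mod 11); new modulus lcm = 3344.
    Write x = 228 + 304·t and substitute into x ≡ 8 (mod 11): 304·t ≡ 8 − 228 = -220 (mod 11).
    Reduce coefficients mod 11: 7·t ≡ 0 (mod 11).
    The inverse of 7 mod 11 is 8 (since 7·8 = 56 = 5·11 + 1), so t ≡ 8·0 = 0 ≡ 0 (mod 11).
    Then x = 228 + 304·0 = 228, valid modulo lcm(304, 11) = 3344: x ≡ 228 (mod 3344).
  Combine with x ≡ 4 (mod 13); new modulus lcm = 43472.
    Write x = 228 + 3344·t and substitute into x ≡ 4 (mod 13): 3344·t ≡ 4 − 228 = -224 (mod 13).
    Reduce coefficients mod 13: 3·t ≡ 10 (mod 13).
    The inverse of 3 mod 13 is 9 (since 3·9 = 27 = 2·13 + 1), so t ≡ 9·10 = 90 ≡ 12 (mod 13).
    Then x = 228 + 3344·12 = 40356, valid modulo lcm(3344, 13) = 43472: x ≡ 40356 (mod 43472).
Verify against each original: 40356 mod 19 = 0, 40356 mod 16 = 4, 40356 mod 11 = 8, 40356 mod 13 = 4.

x ≡ 40356 (mod 43472).


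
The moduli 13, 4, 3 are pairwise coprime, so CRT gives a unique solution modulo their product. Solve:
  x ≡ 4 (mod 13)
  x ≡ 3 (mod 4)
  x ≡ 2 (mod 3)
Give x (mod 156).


Moduli 13, 4, 3 are pairwise coprime; by CRT there is a unique solution modulo M = 13 · 4 · 3 = 156.
Solve pairwise, accumulating the modulus:
  Start with x ≡ 4 (mod 13).
  Combine with x ≡ 3 (mod 4): since gcd(13, 4) = 1, we get a unique residue mod 52.
    Write x = 4 + 13·t and substitute into x ≡ 3 (mod 4): 13·t ≡ 3 − 4 = -1 (mod 4).
    Reduce coefficients mod 4: 1·t ≡ 3 (mod 4).
    So t ≡ 3 (mod 4).
    Then x = 4 + 13·3 = 43, valid modulo lcm(13, 4) = 52: x ≡ 43 (mod 52).
  Combine with x ≡ 2 (mod 3): since gcd(52, 3) = 1, we get a unique residue mod 156.
    Write x = 43 + 52·t and substitute into x ≡ 2 (mod 3): 52·t ≡ 2 − 43 = -41 (mod 3).
    Reduce coefficients mod 3: 1·t ≡ 1 (mod 3).
    So t ≡ 1 (mod 3).
    Then x = 43 + 52·1 = 95, valid modulo lcm(52, 3) = 156: x ≡ 95 (mod 156).
Verify: 95 mod 13 = 4 ✓, 95 mod 4 = 3 ✓, 95 mod 3 = 2 ✓.

x ≡ 95 (mod 156).


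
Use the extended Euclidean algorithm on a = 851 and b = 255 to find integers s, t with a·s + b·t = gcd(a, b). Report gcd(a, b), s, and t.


Euclidean algorithm on (851, 255) — divide until remainder is 0:
  851 = 3 · 255 + 86
  255 = 2 · 86 + 83
  86 = 1 · 83 + 3
  83 = 27 · 3 + 2
  3 = 1 · 2 + 1
  2 = 2 · 1 + 0
gcd(851, 255) = 1.
Track Bezout coefficients alongside the remainders: start with r₀ = 851 = a·1 + b·0 (s = 1, t = 0) and r₁ = 255 = a·0 + b·1 (s = 0, t = 1); each new remainder r_{k+1} = r_{k-1} − q_k·r_k inherits s_{k+1} = s_{k-1} − q_k·s_k, t_{k+1} = t_{k-1} − q_k·t_k, so r_k = a·s_k + b·t_k at every step:
  q = 3: r = 86, s = 1 − 3·0 = 1, t = 0 − 3·1 = -3  (check: 851·1 + 255·(-3) = 86)
  q = 2: r = 83, s = 0 − 2·1 = -2, t = 1 − 2·(-3) = 7  (check: 851·(-2) + 255·7 = 83)
  q = 1: r = 3, s = 1 − 1·(-2) = 3, t = -3 − 1·7 = -10  (check: 851·3 + 255·(-10) = 3)
  q = 27: r = 2, s = -2 − 27·3 = -83, t = 7 − 27·(-10) = 277  (check: 851·(-83) + 255·277 = 2)
  q = 1: r = 1, s = 3 − 1·(-83) = 86, t = -10 − 1·277 = -287  (check: 851·86 + 255·(-287) = 1)
The row with r = 1 (the gcd) gives the Bezout coefficients s = 86, t = -287.
Result: 851 · (86) + 255 · (-287) = 1.

gcd(851, 255) = 1; s = 86, t = -287 (check: 851·86 + 255·(-287) = 1).


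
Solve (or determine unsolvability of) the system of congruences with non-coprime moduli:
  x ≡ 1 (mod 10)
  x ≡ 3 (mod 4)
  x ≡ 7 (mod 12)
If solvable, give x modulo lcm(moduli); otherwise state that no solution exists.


Moduli 10, 4, 12 are not pairwise coprime, so CRT works modulo lcm(m_i) when all pairwise compatibility conditions hold.
Pairwise compatibility: gcd(m_i, m_j) must divide a_i - a_j for every pair.
Merge one congruence at a time:
  Start: x ≡ 1 (mod 10).
  Combine with x ≡ 3 (mod 4): gcd(10, 4) = 2; 3 - 1 = 2, which IS divisible by 2, so compatible.
    Write x = 1 + 10·t and substitute into x ≡ 3 (mod 4): 10·t ≡ 3 − 1 = 2 (mod 4).
    Divide the congruence (and modulus) by g = 2: 5·t ≡ 1 (mod 2).
    Reduce coefficients mod 2: 1·t ≡ 1 (mod 2).
    So t ≡ 1 (mod 2).
    Then x = 1 + 10·1 = 11, valid modulo lcm(10, 4) = 20: x ≡ 11 (mod 20).
  Combine with x ≡ 7 (mod 12): gcd(20, 12) = 4; 7 - 11 = -4, which IS divisible by 4, so compatible.
    Write x = 11 + 20·t and substitute into x ≡ 7 (mod 12): 20·t ≡ 7 − 11 = -4 (mod 12).
    Divide the congruence (and modulus) by g = 4: 5·t ≡ -1 (mod 3).
    Reduce coefficients mod 3: 2·t ≡ 2 (mod 3).
    The inverse of 2 mod 3 is 2 (since 2·2 = 4 = 1·3 + 1), so t ≡ 2·2 = 4 ≡ 1 (mod 3).
    Then x = 11 + 20·1 = 31, valid modulo lcm(20, 12) = 60: x ≡ 31 (mod 60).
Verify: 31 mod 10 = 1, 31 mod 4 = 3, 31 mod 12 = 7.

x ≡ 31 (mod 60).


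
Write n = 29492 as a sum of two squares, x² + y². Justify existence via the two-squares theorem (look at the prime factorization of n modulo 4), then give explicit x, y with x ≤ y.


Step 1: Factor n = 29492 = 2^2 · 73 · 101.
Step 2: Check the mod-4 condition on each prime factor: 2 = 2 (special); 73 ≡ 1 (mod 4), exponent 1; 101 ≡ 1 (mod 4), exponent 1.
All primes ≡ 3 (mod 4) appear to even exponent (or don't appear), so by the two-squares theorem n IS expressible as a sum of two squares.
Step 3: Build a representation. Group n = k² · m with k = 2 and m = 73 · 101 = 7373 (a product of primes ≡ 1 (mod 4)); a representation of m scales to one of n via (k·x)² + (k·y)² = k²(x² + y²). Each prime p ≡ 1 (mod 4) is itself a sum of two squares; find a² by testing p − a² for a perfect square:
  73: 73 − 1² = 72, 73 − 2² = 69, 73 − 3² = 64 = 8² ⇒ 73 = 3² + 8².
  101: 101 − 1² = 100 = 10² ⇒ 101 = 1² + 10².
  Combine using the Brahmagupta–Fibonacci identity (a² + b²)(c² + d²) = (ac − bd)² + (ad + bc)² = (ac + bd)² + (ad − bc)²:
  73 · 101 = 7373: from (3² + 8²)(1² + 10²), take (3·1 − 8·10, 3·10 + 8·1) = (3 − 80, 30 + 8) = (-77, 38); dropping signs (only squares matter) gives (77, 38); check 77² + 38² = 5929 + 1444 = 7373 ✓.
  Scale by k = 2: (2·77, 2·38) = (154, 76).
Step 4: Order so x ≤ y and verify: 76² + 154² = 5776 + 23716 = 29492 = n. ✓

n = 29492 = 76² + 154² (one valid representation with x ≤ y).


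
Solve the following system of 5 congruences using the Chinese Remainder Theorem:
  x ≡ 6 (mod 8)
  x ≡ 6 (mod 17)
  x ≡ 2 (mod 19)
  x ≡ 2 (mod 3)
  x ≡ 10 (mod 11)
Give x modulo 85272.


Product of moduli M = 8 · 17 · 19 · 3 · 11 = 85272.
Merge one congruence at a time:
  Start: x ≡ 6 (mod 8).
  Combine with x ≡ 6 (mod 17); new modulus lcm = 136.
    Write x = 6 + 8·t and substitute into x ≡ 6 (mod 17): 8·t ≡ 6 − 6 = 0 (mod 17).
    The inverse of 8 mod 17 is 15 (since 8·15 = 120 = 7·17 + 1), so t ≡ 15·0 = 0 ≡ 0 (mod 17).
    Then x = 6 + 8·0 = 6, valid modulo lcm(8, 17) = 136: x ≡ 6 (mod 136).
  Combine with x ≡ 2 (mod 19); new modulus lcm = 2584.
    Write x = 6 + 136·t and substitute into x ≡ 2 (mod 19): 136·t ≡ 2 − 6 = -4 (mod 19).
    Reduce coefficients mod 19: 3·t ≡ 15 (mod 19).
    The inverse of 3 mod 19 is 13 (since 3·13 = 39 = 2·19 + 1), so t ≡ 13·15 = 195 ≡ 5 (mod 19).
    Then x = 6 + 136·5 = 686, valid modulo lcm(136, 19) = 2584: x ≡ 686 (mod 2584).
  Combine with x ≡ 2 (mod 3); new modulus lcm = 7752.
    Write x = 686 + 2584·t and substitute into x ≡ 2 (mod 3): 2584·t ≡ 2 − 686 = -684 (mod 3).
    Reduce coefficients mod 3: 1·t ≡ 0 (mod 3).
    So t ≡ 0 (mod 3).
    Then x = 686 + 2584·0 = 686, valid modulo lcm(2584, 3) = 7752: x ≡ 686 (mod 7752).
  Combine with x ≡ 10 (mod 11); new modulus lcm = 85272.
    Write x = 686 + 7752·t and substitute into x ≡ 10 (mod 11): 7752·t ≡ 10 − 686 = -676 (mod 11).
    Reduce coefficients mod 11: 8·t ≡ 6 (mod 11).
    The inverse of 8 mod 11 is 7 (since 8·7 = 56 = 5·11 + 1), so t ≡ 7·6 = 42 ≡ 9 (mod 11).
    Then x = 686 + 7752·9 = 70454, valid modulo lcm(7752, 11) = 85272: x ≡ 70454 (mod 85272).
Verify against each original: 70454 mod 8 = 6, 70454 mod 17 = 6, 70454 mod 19 = 2, 70454 mod 3 = 2, 70454 mod 11 = 10.

x ≡ 70454 (mod 85272).


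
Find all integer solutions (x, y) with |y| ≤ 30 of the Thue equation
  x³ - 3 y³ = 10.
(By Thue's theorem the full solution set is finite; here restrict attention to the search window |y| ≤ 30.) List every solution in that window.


The equation is x³ - 3y³ = 10. For fixed y, x³ = 3·y³ + 10, so a solution requires the RHS to be a perfect cube.
Strategy: iterate y from -30 to 30, compute RHS = 3·y³ + 10, and check whether it is a (positive or negative) perfect cube.
Check small values of y:
  y = 0: RHS = 10 is not a perfect cube.
  y = 1: RHS = 13 is not a perfect cube.
  y = -1: RHS = 7 is not a perfect cube.
  y = 2: RHS = 34 is not a perfect cube.
  y = -2: RHS = -14 is not a perfect cube.
  y = 3: RHS = 91 is not a perfect cube.
  y = -3: RHS = -71 is not a perfect cube.
Continuing, at y = 9: RHS = 2197 = (13)³ ⇒ x = 13 works.
Searching the remaining y in |y| ≤ 30 finds no further solutions.
Collected solutions: (13, 9).

Solutions (with |y| ≤ 30): (13, 9).


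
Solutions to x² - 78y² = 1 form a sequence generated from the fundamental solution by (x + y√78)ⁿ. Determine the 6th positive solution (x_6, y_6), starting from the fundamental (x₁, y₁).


Step 1: Find the fundamental solution (x₁, y₁) of x² - 78y² = 1.
  Expand √78 as a continued fraction. a₀ = ⌊√78⌋ = 8; iterate m_{k+1} = d_k·a_k − m_k, d_{k+1} = (78 − m_{k+1}²)/d_k, a_{k+1} = ⌊(a₀ + m_{k+1})/d_{k+1}⌋ (starting m₀ = 0, d₀ = 1), with convergents p_k = a_k·p_{k-1} + p_{k-2}, q_k = a_k·q_{k-1} + q_{k-2} (p₋₁ = 1, q₋₁ = 0):
  k = 0: a₀ = 8; p₀/q₀ = 8/1; p₀² − 78·q₀² = 64 − 78 = -14.
  k = 1: m = 8, d = 14, a = ⌊(8 + 8)/14⌋ = 1; p/q = (1·8 + 1)/(1·1 + 0) = 9/1; p² − 78·q² = 81 − 78 = 3.
  k = 2: m = 6, d = 3, a = ⌊(8 + 6)/3⌋ = 4; p/q = (4·9 + 8)/(4·1 + 1) = 44/5; p² − 78·q² = 1936 − 1950 = -14.
  k = 3: m = 6, d = 14, a = ⌊(8 + 6)/14⌋ = 1; p/q = (1·44 + 9)/(1·5 + 1) = 53/6; p² − 78·q² = 2809 − 2808 = 1.
  The first convergent with p² − 78·q² = 1 gives the fundamental solution (x₁, y₁) = (53, 6).
Step 2: Apply the recurrence (x_{n+1}, y_{n+1}) = (x₁x_n + 78y₁y_n, x₁y_n + y₁x_n) repeatedly.
  From (x_1, y_1) = (53, 6): x_2 = 53·53 + 78·6·6 = 5617; y_2 = 53·6 + 6·53 = 636.
  From (x_2, y_2) = (5617, 636): x_3 = 53·5617 + 78·6·636 = 595349; y_3 = 53·636 + 6·5617 = 67410.
  From (x_3, y_3) = (595349, 67410): x_4 = 53·595349 + 78·6·67410 = 63101377; y_4 = 53·67410 + 6·595349 = 7144824.
  From (x_4, y_4) = (63101377, 7144824): x_5 = 53·63101377 + 78·6·7144824 = 6688150613; y_5 = 53·7144824 + 6·63101377 = 757283934.
  From (x_5, y_5) = (6688150613, 757283934): x_6 = 53·6688150613 + 78·6·757283934 = 708880863601; y_6 = 53·757283934 + 6·6688150613 = 80264952180.
Step 3: Verify x_6² - 78·y_6² = 502512078779699566687201 - 502512078779699566687200 = 1 (should be 1). ✓

(x_1, y_1) = (53, 6); (x_6, y_6) = (708880863601, 80264952180).


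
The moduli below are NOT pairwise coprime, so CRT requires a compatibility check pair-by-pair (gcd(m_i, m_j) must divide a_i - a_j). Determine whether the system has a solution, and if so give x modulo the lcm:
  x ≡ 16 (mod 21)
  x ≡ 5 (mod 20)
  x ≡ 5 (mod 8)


Moduli 21, 20, 8 are not pairwise coprime, so CRT works modulo lcm(m_i) when all pairwise compatibility conditions hold.
Pairwise compatibility: gcd(m_i, m_j) must divide a_i - a_j for every pair.
Merge one congruence at a time:
  Start: x ≡ 16 (mod 21).
  Combine with x ≡ 5 (mod 20): gcd(21, 20) = 1; 5 - 16 = -11, which IS divisible by 1, so compatible.
    Write x = 16 + 21·t and substitute into x ≡ 5 (mod 20): 21·t ≡ 5 − 16 = -11 (mod 20).
    Reduce coefficients mod 20: 1·t ≡ 9 (mod 20).
    So t ≡ 9 (mod 20).
    Then x = 16 + 21·9 = 205, valid modulo lcm(21, 20) = 420: x ≡ 205 (mod 420).
  Combine with x ≡ 5 (mod 8): gcd(420, 8) = 4; 5 - 205 = -200, which IS divisible by 4, so compatible.
    Write x = 205 + 420·t and substitute into x ≡ 5 (mod 8): 420·t ≡ 5 − 205 = -200 (mod 8).
    Divide the congruence (and modulus) by g = 4: 105·t ≡ -50 (mod 2).
    Reduce coefficients mod 2: 1·t ≡ 0 (mod 2).
    So t ≡ 0 (mod 2).
    Then x = 205 + 420·0 = 205, valid modulo lcm(420, 8) = 840: x ≡ 205 (mod 840).
Verify: 205 mod 21 = 16, 205 mod 20 = 5, 205 mod 8 = 5.

x ≡ 205 (mod 840).


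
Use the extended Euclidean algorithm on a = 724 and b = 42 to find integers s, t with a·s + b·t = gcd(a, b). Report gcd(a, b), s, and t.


Euclidean algorithm on (724, 42) — divide until remainder is 0:
  724 = 17 · 42 + 10
  42 = 4 · 10 + 2
  10 = 5 · 2 + 0
gcd(724, 42) = 2.
Track Bezout coefficients alongside the remainders: start with r₀ = 724 = a·1 + b·0 (s = 1, t = 0) and r₁ = 42 = a·0 + b·1 (s = 0, t = 1); each new remainder r_{k+1} = r_{k-1} − q_k·r_k inherits s_{k+1} = s_{k-1} − q_k·s_k, t_{k+1} = t_{k-1} − q_k·t_k, so r_k = a·s_k + b·t_k at every step:
  q = 17: r = 10, s = 1 − 17·0 = 1, t = 0 − 17·1 = -17  (check: 724·1 + 42·(-17) = 10)
  q = 4: r = 2, s = 0 − 4·1 = -4, t = 1 − 4·(-17) = 69  (check: 724·(-4) + 42·69 = 2)
The row with r = 2 (the gcd) gives the Bezout coefficients s = -4, t = 69.
Result: 724 · (-4) + 42 · (69) = 2.

gcd(724, 42) = 2; s = -4, t = 69 (check: 724·(-4) + 42·69 = 2).


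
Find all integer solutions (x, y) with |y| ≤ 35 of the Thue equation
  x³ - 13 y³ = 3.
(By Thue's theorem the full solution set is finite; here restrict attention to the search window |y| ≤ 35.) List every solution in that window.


The equation is x³ - 13y³ = 3. For fixed y, x³ = 13·y³ + 3, so a solution requires the RHS to be a perfect cube.
Strategy: iterate y from -35 to 35, compute RHS = 13·y³ + 3, and check whether it is a (positive or negative) perfect cube.
Check small values of y:
  y = 0: RHS = 3 is not a perfect cube.
  y = 1: RHS = 16 is not a perfect cube.
  y = -1: RHS = -10 is not a perfect cube.
  y = 2: RHS = 107 is not a perfect cube.
  y = -2: RHS = -101 is not a perfect cube.
  y = 3: RHS = 354 is not a perfect cube.
  y = -3: RHS = -348 is not a perfect cube.
Continuing the search up to |y| = 35 finds no solutions either.
No (x, y) in the scanned range satisfies the equation.

No integer solutions with |y| ≤ 35.


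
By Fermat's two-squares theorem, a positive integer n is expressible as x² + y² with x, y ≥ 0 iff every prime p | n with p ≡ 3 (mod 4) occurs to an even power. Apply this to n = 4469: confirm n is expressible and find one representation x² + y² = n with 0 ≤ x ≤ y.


Step 1: Factor n = 4469 = 41 · 109.
Step 2: Check the mod-4 condition on each prime factor: 41 ≡ 1 (mod 4), exponent 1; 109 ≡ 1 (mod 4), exponent 1.
All primes ≡ 3 (mod 4) appear to even exponent (or don't appear), so by the two-squares theorem n IS expressible as a sum of two squares.
Step 3: Build a representation. Here n = 41 · 109 is a product of primes ≡ 1 (mod 4). Each prime p ≡ 1 (mod 4) is itself a sum of two squares; find a² by testing p − a² for a perfect square:
  41: 41 − 1² = 40, 41 − 2² = 37, 41 − 3² = 32, 41 − 4² = 25 = 5² ⇒ 41 = 4² + 5².
  109: 109 − 1² = 108, 109 − 2² = 105, 109 − 3² = 100 = 10² ⇒ 109 = 3² + 10².
  Combine using the Brahmagupta–Fibonacci identity (a² + b²)(c² + d²) = (ac − bd)² + (ad + bc)² = (ac + bd)² + (ad − bc)²:
  41 · 109 = 4469: from (4² + 5²)(3² + 10²), take (4·3 − 5·10, 4·10 + 5·3) = (12 − 50, 40 + 15) = (-38, 55); dropping signs (only squares matter) gives (38, 55); check 38² + 55² = 1444 + 3025 = 4469 ✓.
Step 4: Order so x ≤ y and verify: 38² + 55² = 1444 + 3025 = 4469 = n. ✓

n = 4469 = 38² + 55² (one valid representation with x ≤ y).
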